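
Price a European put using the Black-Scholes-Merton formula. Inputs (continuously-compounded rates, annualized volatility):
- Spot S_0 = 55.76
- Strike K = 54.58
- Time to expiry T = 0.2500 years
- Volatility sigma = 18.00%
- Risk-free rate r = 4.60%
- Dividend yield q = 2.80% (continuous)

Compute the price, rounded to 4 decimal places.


d1 = (ln(S/K) + (r - q + 0.5*sigma^2) * T) / (sigma * sqrt(T)) = 0.33265835
d2 = d1 - sigma * sqrt(T) = 0.24265835
exp(-rT) = 0.98856587; exp(-qT) = 0.99302444
P = K * exp(-rT) * N(-d2) - S_0 * exp(-qT) * N(-d1)
N(-d1) = 0.36969610; N(-d2) = 0.40413504
P = 54.5800 * 0.98856587 * 0.40413504 - 55.7600 * 0.99302444 * 0.36969610 = 1.3350

Answer: Price = 1.3350


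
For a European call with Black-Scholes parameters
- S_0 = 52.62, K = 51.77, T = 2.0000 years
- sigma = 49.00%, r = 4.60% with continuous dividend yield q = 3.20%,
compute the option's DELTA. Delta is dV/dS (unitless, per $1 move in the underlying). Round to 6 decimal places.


d1 = 0.4103895437; d2 = -0.2825751019
phi(d1) = 0.3667230595; exp(-qT) = 0.9380049995; exp(-rT) = 0.9121051495
N(d1) = 0.6592398923
Delta = exp(-qT) * N(d1) = 0.9380049995 * 0.6592398923 = 0.618370

Answer: Delta = 0.618370


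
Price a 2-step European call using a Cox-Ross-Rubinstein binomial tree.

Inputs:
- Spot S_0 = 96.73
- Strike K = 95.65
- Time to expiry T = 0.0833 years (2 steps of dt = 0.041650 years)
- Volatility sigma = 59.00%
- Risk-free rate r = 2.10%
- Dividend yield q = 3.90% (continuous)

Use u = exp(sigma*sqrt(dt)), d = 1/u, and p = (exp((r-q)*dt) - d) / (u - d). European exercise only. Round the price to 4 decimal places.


Answer: Price = V(0,0) = 6.5016

Derivation:
dt = T/N = 0.041650
u = exp(sigma*sqrt(dt)) = 1.127958; d = 1/u = 0.886558
p = (exp((r-q)*dt) - d) / (u - d) = 0.466830
Discount per step: exp(-r*dt) = 0.999126
Stock lattice S(k, i) with i counting down-moves:
  k=0: S(0,0) = 96.7300
  k=1: S(1,0) = 109.1074; S(1,1) = 85.7567
  k=2: S(2,0) = 123.0686; S(2,1) = 96.7300; S(2,2) = 76.0283
Terminal payoffs V(N, i) = max(S_T - K, 0):
  V(2,0) = 27.418598; V(2,1) = 1.080000; V(2,2) = 0.000000
Backward induction: V(k, i) = exp(-r*dt) * [p * V(k+1, i) + (1-p) * V(k+1, i+1)].
  V(1,0) = exp(-r*dt) * [p*27.418598 + (1-p)*1.080000] = 13.363942
  V(1,1) = exp(-r*dt) * [p*1.080000 + (1-p)*0.000000] = 0.503735
  V(0,0) = exp(-r*dt) * [p*13.363942 + (1-p)*0.503735] = 6.501571


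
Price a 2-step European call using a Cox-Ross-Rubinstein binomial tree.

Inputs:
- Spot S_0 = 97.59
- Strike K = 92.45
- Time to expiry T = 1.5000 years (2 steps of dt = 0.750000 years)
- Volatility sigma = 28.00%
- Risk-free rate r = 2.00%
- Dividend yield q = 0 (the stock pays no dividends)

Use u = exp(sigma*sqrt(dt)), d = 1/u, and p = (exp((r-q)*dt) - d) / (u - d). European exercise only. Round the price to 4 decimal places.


dt = T/N = 0.750000
u = exp(sigma*sqrt(dt)) = 1.274415; d = 1/u = 0.784674
p = (exp((r-q)*dt) - d) / (u - d) = 0.470533
Discount per step: exp(-r*dt) = 0.985112
Stock lattice S(k, i) with i counting down-moves:
  k=0: S(0,0) = 97.5900
  k=1: S(1,0) = 124.3701; S(1,1) = 76.5763
  k=2: S(2,0) = 158.4992; S(2,1) = 97.5900; S(2,2) = 60.0874
Terminal payoffs V(N, i) = max(S_T - K, 0):
  V(2,0) = 66.049154; V(2,1) = 5.140000; V(2,2) = 0.000000
Backward induction: V(k, i) = exp(-r*dt) * [p * V(k+1, i) + (1-p) * V(k+1, i+1)].
  V(1,0) = exp(-r*dt) * [p*66.049154 + (1-p)*5.140000] = 33.296544
  V(1,1) = exp(-r*dt) * [p*5.140000 + (1-p)*0.000000] = 2.382531
  V(0,0) = exp(-r*dt) * [p*33.296544 + (1-p)*2.382531] = 16.676556

Answer: Price = V(0,0) = 16.6766


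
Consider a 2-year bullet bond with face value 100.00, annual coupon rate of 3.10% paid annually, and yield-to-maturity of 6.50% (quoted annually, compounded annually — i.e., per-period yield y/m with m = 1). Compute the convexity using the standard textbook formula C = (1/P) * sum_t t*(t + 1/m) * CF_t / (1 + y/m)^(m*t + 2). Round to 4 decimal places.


Answer: Convexity = 5.1805

Derivation:
Coupon per period c = face * coupon_rate / m = 3.100000
Periods per year m = 1; per-period yield y/m = 0.065000
Number of cashflows N = 2
Cashflows (t years, CF_t, discount factor 1/(1+y/m)^(m*t), PV):
  t = 1.0000: CF_t = 3.100000, DF = 0.938967, PV = 2.910798
  t = 2.0000: CF_t = 103.100000, DF = 0.881659, PV = 90.899072
Price P = sum_t PV_t = 93.809870
Convexity numerator sum_t t*(t + 1/m) * CF_t / (1+y/m)^(m*t + 2):
  t = 1.0000: term = 5.132664
  t = 2.0000: term = 480.852064
Convexity = (1/P) * sum = 485.984728 / 93.809870 = 5.180529


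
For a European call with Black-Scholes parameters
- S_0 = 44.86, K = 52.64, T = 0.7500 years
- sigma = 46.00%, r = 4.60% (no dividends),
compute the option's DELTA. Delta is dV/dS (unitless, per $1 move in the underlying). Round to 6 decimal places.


Answer: Delta = 0.453957

Derivation:
d1 = -0.1156702637; d2 = -0.5140419494
phi(d1) = 0.3962823415; exp(-qT) = 1.0000000000; exp(-rT) = 0.9660883397
N(d1) = 0.4539569371
Delta = exp(-qT) * N(d1) = 1.0000000000 * 0.4539569371 = 0.453957


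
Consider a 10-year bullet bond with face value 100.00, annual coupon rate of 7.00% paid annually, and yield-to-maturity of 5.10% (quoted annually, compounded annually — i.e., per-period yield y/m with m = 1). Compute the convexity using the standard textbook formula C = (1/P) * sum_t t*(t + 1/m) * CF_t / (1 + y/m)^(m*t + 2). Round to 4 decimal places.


Answer: Convexity = 69.4819

Derivation:
Coupon per period c = face * coupon_rate / m = 7.000000
Periods per year m = 1; per-period yield y/m = 0.051000
Number of cashflows N = 10
Cashflows (t years, CF_t, discount factor 1/(1+y/m)^(m*t), PV):
  t = 1.0000: CF_t = 7.000000, DF = 0.951475, PV = 6.660324
  t = 2.0000: CF_t = 7.000000, DF = 0.905304, PV = 6.337130
  t = 3.0000: CF_t = 7.000000, DF = 0.861374, PV = 6.029619
  t = 4.0000: CF_t = 7.000000, DF = 0.819576, PV = 5.737031
  t = 5.0000: CF_t = 7.000000, DF = 0.779806, PV = 5.458640
  t = 6.0000: CF_t = 7.000000, DF = 0.741965, PV = 5.193758
  t = 7.0000: CF_t = 7.000000, DF = 0.705961, PV = 4.941730
  t = 8.0000: CF_t = 7.000000, DF = 0.671705, PV = 4.701932
  t = 9.0000: CF_t = 7.000000, DF = 0.639110, PV = 4.473769
  t = 10.0000: CF_t = 107.000000, DF = 0.608097, PV = 65.066376
Price P = sum_t PV_t = 114.600309
Convexity numerator sum_t t*(t + 1/m) * CF_t / (1+y/m)^(m*t + 2):
  t = 1.0000: term = 12.059239
  t = 2.0000: term = 34.422184
  t = 3.0000: term = 65.503681
  t = 4.0000: term = 103.875168
  t = 5.0000: term = 148.251905
  t = 6.0000: term = 197.481129
  t = 7.0000: term = 250.531087
  t = 8.0000: term = 306.480873
  t = 9.0000: term = 364.511029
  t = 10.0000: term = 6479.535454
Convexity = (1/P) * sum = 7962.651749 / 114.600309 = 69.481940


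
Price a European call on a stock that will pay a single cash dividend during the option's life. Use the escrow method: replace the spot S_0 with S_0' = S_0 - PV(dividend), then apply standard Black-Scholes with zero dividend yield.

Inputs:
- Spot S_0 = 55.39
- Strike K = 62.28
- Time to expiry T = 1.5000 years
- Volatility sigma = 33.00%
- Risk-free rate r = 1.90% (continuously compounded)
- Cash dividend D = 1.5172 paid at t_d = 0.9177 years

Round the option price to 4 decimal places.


Answer: Price = 6.2167

Derivation:
PV(D) = D * exp(-r * t_d) = 1.5172 * 0.98271483 = 1.49097494
S_0' = S_0 - PV(D) = 55.3900 - 1.49097494 = 53.89902506
d1 = (ln(S_0'/K) + (r + sigma^2/2)*T) / (sigma*sqrt(T)) = -0.08499719
d2 = d1 - sigma*sqrt(T) = -0.48916300
exp(-rT) = 0.97190229
N(d1) = 0.46613181; N(d2) = 0.31236315
C = S_0' * N(d1) - K * exp(-rT) * N(d2) = 53.89902506 * 0.46613181 - 62.2800 * 0.97190229 * 0.31236315 = 6.2167


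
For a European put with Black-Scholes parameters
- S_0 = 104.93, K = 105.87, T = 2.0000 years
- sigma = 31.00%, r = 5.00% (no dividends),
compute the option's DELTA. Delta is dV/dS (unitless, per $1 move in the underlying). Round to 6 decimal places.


d1 = 0.4269591374; d2 = -0.0114470670
phi(d1) = 0.3641878090; exp(-qT) = 1.0000000000; exp(-rT) = 0.9048374180
N(-d1) = 0.3347045454
Delta = -exp(-qT) * N(-d1) = -1.0000000000 * 0.3347045454 = -0.334705

Answer: Delta = -0.334705


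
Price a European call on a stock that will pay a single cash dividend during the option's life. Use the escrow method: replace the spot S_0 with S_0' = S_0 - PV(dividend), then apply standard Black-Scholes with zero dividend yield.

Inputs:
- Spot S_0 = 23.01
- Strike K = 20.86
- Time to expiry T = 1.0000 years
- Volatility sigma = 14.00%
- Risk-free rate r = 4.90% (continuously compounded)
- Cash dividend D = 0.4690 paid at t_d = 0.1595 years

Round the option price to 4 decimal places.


Answer: Price = 2.9767

Derivation:
PV(D) = D * exp(-r * t_d) = 0.4690 * 0.99221496 = 0.46534882
S_0' = S_0 - PV(D) = 23.0100 - 0.46534882 = 22.54465118
d1 = (ln(S_0'/K) + (r + sigma^2/2)*T) / (sigma*sqrt(T)) = 0.97474564
d2 = d1 - sigma*sqrt(T) = 0.83474564
exp(-rT) = 0.95218113
N(d1) = 0.83515678; N(d2) = 0.79806953
C = S_0' * N(d1) - K * exp(-rT) * N(d2) = 22.54465118 * 0.83515678 - 20.8600 * 0.95218113 * 0.79806953 = 2.9767


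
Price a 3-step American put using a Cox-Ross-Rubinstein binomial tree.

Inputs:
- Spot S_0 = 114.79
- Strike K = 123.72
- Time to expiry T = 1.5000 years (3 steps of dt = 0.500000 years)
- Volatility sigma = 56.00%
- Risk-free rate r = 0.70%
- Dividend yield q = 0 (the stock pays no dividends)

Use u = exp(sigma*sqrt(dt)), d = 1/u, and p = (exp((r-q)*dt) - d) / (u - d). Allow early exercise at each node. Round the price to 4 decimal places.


dt = T/N = 0.500000
u = exp(sigma*sqrt(dt)) = 1.485839; d = 1/u = 0.673020
p = (exp((r-q)*dt) - d) / (u - d) = 0.406592
Discount per step: exp(-r*dt) = 0.996506
Stock lattice S(k, i) with i counting down-moves:
  k=0: S(0,0) = 114.7900
  k=1: S(1,0) = 170.5595; S(1,1) = 77.2560
  k=2: S(2,0) = 253.4240; S(2,1) = 114.7900; S(2,2) = 51.9949
  k=3: S(3,0) = 376.5473; S(3,1) = 170.5595; S(3,2) = 77.2560; S(3,3) = 34.9936
Terminal payoffs V(N, i) = max(K - S_T, 0):
  V(3,0) = 0.000000; V(3,1) = 0.000000; V(3,2) = 46.464001; V(3,3) = 88.726407
Backward induction: V(k, i) = exp(-r*dt) * [p * V(k+1, i) + (1-p) * V(k+1, i+1)]; then take max(V_cont, immediate exercise) for American.
  V(2,0) = exp(-r*dt) * [p*0.000000 + (1-p)*0.000000] = 0.000000; exercise = 0.000000; V(2,0) = max -> 0.000000
  V(2,1) = exp(-r*dt) * [p*0.000000 + (1-p)*46.464001] = 27.475768; exercise = 8.930000; V(2,1) = max -> 27.475768
  V(2,2) = exp(-r*dt) * [p*46.464001 + (1-p)*88.726407] = 71.292882; exercise = 71.725145; V(2,2) = max -> 71.725145
  V(1,0) = exp(-r*dt) * [p*0.000000 + (1-p)*27.475768] = 16.247371; exercise = 0.000000; V(1,0) = max -> 16.247371
  V(1,1) = exp(-r*dt) * [p*27.475768 + (1-p)*71.725145] = 53.545956; exercise = 46.464001; V(1,1) = max -> 53.545956
  V(0,0) = exp(-r*dt) * [p*16.247371 + (1-p)*53.545956] = 38.246546; exercise = 8.930000; V(0,0) = max -> 38.246546

Answer: Price = V(0,0) = 38.2465


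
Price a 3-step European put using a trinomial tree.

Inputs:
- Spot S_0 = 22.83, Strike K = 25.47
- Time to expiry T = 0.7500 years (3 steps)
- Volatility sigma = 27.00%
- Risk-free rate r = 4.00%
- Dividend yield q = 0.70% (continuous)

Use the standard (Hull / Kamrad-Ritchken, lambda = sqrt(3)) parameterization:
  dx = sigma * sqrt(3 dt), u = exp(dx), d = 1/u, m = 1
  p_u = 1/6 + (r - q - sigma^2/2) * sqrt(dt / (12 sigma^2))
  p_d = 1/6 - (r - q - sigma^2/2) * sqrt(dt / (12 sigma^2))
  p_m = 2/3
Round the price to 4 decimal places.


dt = T/N = 0.250000; dx = sigma*sqrt(3*dt) = 0.233827
u = exp(dx) = 1.263426; d = 1/u = 0.791499
p_u = 0.164822, p_m = 0.666667, p_d = 0.168511
Discount per step: exp(-r*dt) = 0.990050
Stock lattice S(k, j) with j the centered position index:
  k=0: S(0,+0) = 22.8300
  k=1: S(1,-1) = 18.0699; S(1,+0) = 22.8300; S(1,+1) = 28.8440
  k=2: S(2,-2) = 14.3023; S(2,-1) = 18.0699; S(2,+0) = 22.8300; S(2,+1) = 28.8440; S(2,+2) = 36.4423
  k=3: S(3,-3) = 11.3203; S(3,-2) = 14.3023; S(3,-1) = 18.0699; S(3,+0) = 22.8300; S(3,+1) = 28.8440; S(3,+2) = 36.4423; S(3,+3) = 46.0421
Terminal payoffs V(N, j) = max(K - S_T, 0):
  V(3,-3) = 14.149730; V(3,-2) = 11.167680; V(3,-1) = 7.400081; V(3,+0) = 2.640000; V(3,+1) = 0.000000; V(3,+2) = 0.000000; V(3,+3) = 0.000000
Backward induction: V(k, j) = exp(-r*dt) * [p_u * V(k+1, j+1) + p_m * V(k+1, j) + p_d * V(k+1, j-1)]
  V(2,-2) = exp(-r*dt) * [p_u*7.400081 + p_m*11.167680 + p_d*14.149730] = 10.939263
  V(2,-1) = exp(-r*dt) * [p_u*2.640000 + p_m*7.400081 + p_d*11.167680] = 7.178253
  V(2,+0) = exp(-r*dt) * [p_u*0.000000 + p_m*2.640000 + p_d*7.400081] = 2.977075
  V(2,+1) = exp(-r*dt) * [p_u*0.000000 + p_m*0.000000 + p_d*2.640000] = 0.440442
  V(2,+2) = exp(-r*dt) * [p_u*0.000000 + p_m*0.000000 + p_d*0.000000] = 0.000000
  V(1,-1) = exp(-r*dt) * [p_u*2.977075 + p_m*7.178253 + p_d*10.939263] = 7.048735
  V(1,+0) = exp(-r*dt) * [p_u*0.440442 + p_m*2.977075 + p_d*7.178253] = 3.234419
  V(1,+1) = exp(-r*dt) * [p_u*0.000000 + p_m*0.440442 + p_d*2.977075] = 0.787385
  V(0,+0) = exp(-r*dt) * [p_u*0.787385 + p_m*3.234419 + p_d*7.048735] = 3.439282

Answer: Price = V(0,0) = 3.4393


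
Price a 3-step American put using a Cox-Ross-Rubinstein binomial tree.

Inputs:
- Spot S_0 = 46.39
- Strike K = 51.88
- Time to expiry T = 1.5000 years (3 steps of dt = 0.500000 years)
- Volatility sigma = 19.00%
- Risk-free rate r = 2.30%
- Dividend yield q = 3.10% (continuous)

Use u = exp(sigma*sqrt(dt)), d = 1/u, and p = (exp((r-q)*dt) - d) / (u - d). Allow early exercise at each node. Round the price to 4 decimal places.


dt = T/N = 0.500000
u = exp(sigma*sqrt(dt)) = 1.143793; d = 1/u = 0.874284
p = (exp((r-q)*dt) - d) / (u - d) = 0.451651
Discount per step: exp(-r*dt) = 0.988566
Stock lattice S(k, i) with i counting down-moves:
  k=0: S(0,0) = 46.3900
  k=1: S(1,0) = 53.0606; S(1,1) = 40.5580
  k=2: S(2,0) = 60.6903; S(2,1) = 46.3900; S(2,2) = 35.4592
  k=3: S(3,0) = 69.4172; S(3,1) = 53.0606; S(3,2) = 40.5580; S(3,3) = 31.0014
Terminal payoffs V(N, i) = max(K - S_T, 0):
  V(3,0) = 0.000000; V(3,1) = 0.000000; V(3,2) = 11.321976; V(3,3) = 20.878579
Backward induction: V(k, i) = exp(-r*dt) * [p * V(k+1, i) + (1-p) * V(k+1, i+1)]; then take max(V_cont, immediate exercise) for American.
  V(2,0) = exp(-r*dt) * [p*0.000000 + (1-p)*0.000000] = 0.000000; exercise = 0.000000; V(2,0) = max -> 0.000000
  V(2,1) = exp(-r*dt) * [p*0.000000 + (1-p)*11.321976] = 6.137410; exercise = 5.490000; V(2,1) = max -> 6.137410
  V(2,2) = exp(-r*dt) * [p*11.321976 + (1-p)*20.878579] = 16.372956; exercise = 16.420779; V(2,2) = max -> 16.420779
  V(1,0) = exp(-r*dt) * [p*0.000000 + (1-p)*6.137410] = 3.326963; exercise = 0.000000; V(1,0) = max -> 3.326963
  V(1,1) = exp(-r*dt) * [p*6.137410 + (1-p)*16.420779] = 11.641636; exercise = 11.321976; V(1,1) = max -> 11.641636
  V(0,0) = exp(-r*dt) * [p*3.326963 + (1-p)*11.641636] = 7.796135; exercise = 5.490000; V(0,0) = max -> 7.796135

Answer: Price = V(0,0) = 7.7961


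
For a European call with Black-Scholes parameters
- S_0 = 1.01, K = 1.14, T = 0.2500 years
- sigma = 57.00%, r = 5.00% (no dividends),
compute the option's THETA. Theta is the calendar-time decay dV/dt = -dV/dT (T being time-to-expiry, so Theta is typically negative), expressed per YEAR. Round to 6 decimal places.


Answer: Theta = -0.240138

Derivation:
d1 = -0.2384751984; d2 = -0.5234751984
phi(d1) = 0.3877580395; exp(-qT) = 1.0000000000; exp(-rT) = 0.9875778005
Theta = -S*exp(-qT)*phi(d1)*sigma/(2*sqrt(T)) - r*K*exp(-rT)*N(d2) + q*S*exp(-qT)*N(d1)
N(d1) = 0.4057562747; N(d2) = 0.3003218030; sqrt(T) = 0.5000000000
Term 1 = -1.0100 * 1.0000000000 * 0.3877580395 * 0.5700 / (2 * 0.5000000000) = -0.2232323033
Term 2 = -0.0500 * 1.1400 * 0.9875778005 * 0.3003218030 = -0.0169056953
Term 3 = 0 (no dividend yield, q = 0)
Theta = -0.2232323033 + (-0.0169056953) + (0.0000000000) = -0.240138


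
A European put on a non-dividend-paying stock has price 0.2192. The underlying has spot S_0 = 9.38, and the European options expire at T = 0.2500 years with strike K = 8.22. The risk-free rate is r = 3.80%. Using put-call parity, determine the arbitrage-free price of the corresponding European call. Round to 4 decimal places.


Put-call parity: C - P = S_0 * exp(-qT) - K * exp(-rT).
S_0 * exp(-qT) = 9.3800 * 1.00000000 = 9.38000000
K * exp(-rT) = 8.2200 * 0.99054498 = 8.14227976
C = P + S*exp(-qT) - K*exp(-rT)
C = 0.2192 + 9.38000000 - 8.14227976 = 1.4569

Answer: Call price = 1.4569


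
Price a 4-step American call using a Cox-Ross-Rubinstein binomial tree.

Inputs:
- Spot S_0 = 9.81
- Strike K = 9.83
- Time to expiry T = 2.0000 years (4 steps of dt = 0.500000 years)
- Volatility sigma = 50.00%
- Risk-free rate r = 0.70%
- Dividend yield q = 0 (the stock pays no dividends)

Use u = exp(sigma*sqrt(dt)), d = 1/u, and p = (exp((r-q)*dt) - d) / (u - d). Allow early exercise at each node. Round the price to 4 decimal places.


Answer: Price = V(0,0) = 2.5953

Derivation:
dt = T/N = 0.500000
u = exp(sigma*sqrt(dt)) = 1.424119; d = 1/u = 0.702189
p = (exp((r-q)*dt) - d) / (u - d) = 0.417378
Discount per step: exp(-r*dt) = 0.996506
Stock lattice S(k, i) with i counting down-moves:
  k=0: S(0,0) = 9.8100
  k=1: S(1,0) = 13.9706; S(1,1) = 6.8885
  k=2: S(2,0) = 19.8958; S(2,1) = 9.8100; S(2,2) = 4.8370
  k=3: S(3,0) = 28.3340; S(3,1) = 13.9706; S(3,2) = 6.8885; S(3,3) = 3.3965
  k=4: S(4,0) = 40.3510; S(4,1) = 19.8958; S(4,2) = 9.8100; S(4,3) = 4.8370; S(4,4) = 2.3850
Terminal payoffs V(N, i) = max(S_T - K, 0):
  V(4,0) = 30.520986; V(4,1) = 10.065808; V(4,2) = 0.000000; V(4,3) = 0.000000; V(4,4) = 0.000000
Backward induction: V(k, i) = exp(-r*dt) * [p * V(k+1, i) + (1-p) * V(k+1, i+1)]; then take max(V_cont, immediate exercise) for American.
  V(3,0) = exp(-r*dt) * [p*30.520986 + (1-p)*10.065808] = 18.538343; exercise = 18.503999; V(3,0) = max -> 18.538343
  V(3,1) = exp(-r*dt) * [p*10.065808 + (1-p)*0.000000] = 4.186564; exercise = 4.140608; V(3,1) = max -> 4.186564
  V(3,2) = exp(-r*dt) * [p*0.000000 + (1-p)*0.000000] = 0.000000; exercise = 0.000000; V(3,2) = max -> 0.000000
  V(3,3) = exp(-r*dt) * [p*0.000000 + (1-p)*0.000000] = 0.000000; exercise = 0.000000; V(3,3) = max -> 0.000000
  V(2,0) = exp(-r*dt) * [p*18.538343 + (1-p)*4.186564] = 10.141119; exercise = 10.065808; V(2,0) = max -> 10.141119
  V(2,1) = exp(-r*dt) * [p*4.186564 + (1-p)*0.000000] = 1.741273; exercise = 0.000000; V(2,1) = max -> 1.741273
  V(2,2) = exp(-r*dt) * [p*0.000000 + (1-p)*0.000000] = 0.000000; exercise = 0.000000; V(2,2) = max -> 0.000000
  V(1,0) = exp(-r*dt) * [p*10.141119 + (1-p)*1.741273] = 5.228848; exercise = 4.140608; V(1,0) = max -> 5.228848
  V(1,1) = exp(-r*dt) * [p*1.741273 + (1-p)*0.000000] = 0.724229; exercise = 0.000000; V(1,1) = max -> 0.724229
  V(0,0) = exp(-r*dt) * [p*5.228848 + (1-p)*0.724229] = 2.595257; exercise = 0.000000; V(0,0) = max -> 2.595257


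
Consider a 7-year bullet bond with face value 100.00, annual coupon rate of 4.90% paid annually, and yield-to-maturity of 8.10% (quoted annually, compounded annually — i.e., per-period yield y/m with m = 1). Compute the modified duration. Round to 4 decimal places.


Coupon per period c = face * coupon_rate / m = 4.900000
Periods per year m = 1; per-period yield y/m = 0.081000
Number of cashflows N = 7
Cashflows (t years, CF_t, discount factor 1/(1+y/m)^(m*t), PV):
  t = 1.0000: CF_t = 4.900000, DF = 0.925069, PV = 4.532840
  t = 2.0000: CF_t = 4.900000, DF = 0.855753, PV = 4.193191
  t = 3.0000: CF_t = 4.900000, DF = 0.791631, PV = 3.878993
  t = 4.0000: CF_t = 4.900000, DF = 0.732314, PV = 3.588338
  t = 5.0000: CF_t = 4.900000, DF = 0.677441, PV = 3.319461
  t = 6.0000: CF_t = 4.900000, DF = 0.626680, PV = 3.070732
  t = 7.0000: CF_t = 104.900000, DF = 0.579722, PV = 60.812888
Price P = sum_t PV_t = 83.396444
First compute Macaulay numerator sum_t t * PV_t:
  t * PV_t at t = 1.0000: 4.532840
  t * PV_t at t = 2.0000: 8.386383
  t * PV_t at t = 3.0000: 11.636979
  t * PV_t at t = 4.0000: 14.353351
  t * PV_t at t = 5.0000: 16.597307
  t * PV_t at t = 6.0000: 18.424392
  t * PV_t at t = 7.0000: 425.690218
Macaulay duration D = 499.621469 / 83.396444 = 5.990921
Modified duration = D / (1 + y/m) = 5.990921 / (1 + 0.081000) = 5.542017

Answer: Modified duration = 5.5420


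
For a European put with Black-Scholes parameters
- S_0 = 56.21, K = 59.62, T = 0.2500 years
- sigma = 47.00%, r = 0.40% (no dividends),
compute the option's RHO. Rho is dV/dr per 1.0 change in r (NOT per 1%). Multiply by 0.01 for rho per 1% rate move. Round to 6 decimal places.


Answer: Rho = -9.559767

Derivation:
d1 = -0.1288677074; d2 = -0.3638677074
phi(d1) = 0.3956434009; exp(-qT) = 1.0000000000; exp(-rT) = 0.9990004998
N(-d2) = 0.6420216001
Rho = -K*T*exp(-rT)*N(-d2) = -59.6200 * 0.2500 * 0.9990004998 * 0.6420216001 = -9.559767


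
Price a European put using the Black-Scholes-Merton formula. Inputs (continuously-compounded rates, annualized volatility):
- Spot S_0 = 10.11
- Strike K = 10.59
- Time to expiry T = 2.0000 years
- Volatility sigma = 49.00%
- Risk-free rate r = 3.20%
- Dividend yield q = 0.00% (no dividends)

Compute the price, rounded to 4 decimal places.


d1 = (ln(S/K) + (r - q + 0.5*sigma^2) * T) / (sigma * sqrt(T)) = 0.37190191
d2 = d1 - sigma * sqrt(T) = -0.32106274
exp(-rT) = 0.93800500; exp(-qT) = 1.00000000
P = K * exp(-rT) * N(-d2) - S_0 * exp(-qT) * N(-d1)
N(-d1) = 0.35498294; N(-d2) = 0.62591858
P = 10.5900 * 0.93800500 * 0.62591858 - 10.1100 * 1.00000000 * 0.35498294 = 2.6287

Answer: Price = 2.6287


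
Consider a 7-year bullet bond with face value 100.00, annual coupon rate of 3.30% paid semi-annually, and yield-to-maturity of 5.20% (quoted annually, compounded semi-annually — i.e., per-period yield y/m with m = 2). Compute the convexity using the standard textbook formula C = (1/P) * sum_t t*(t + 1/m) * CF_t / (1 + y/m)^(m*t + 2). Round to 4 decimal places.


Coupon per period c = face * coupon_rate / m = 1.650000
Periods per year m = 2; per-period yield y/m = 0.026000
Number of cashflows N = 14
Cashflows (t years, CF_t, discount factor 1/(1+y/m)^(m*t), PV):
  t = 0.5000: CF_t = 1.650000, DF = 0.974659, PV = 1.608187
  t = 1.0000: CF_t = 1.650000, DF = 0.949960, PV = 1.567434
  t = 1.5000: CF_t = 1.650000, DF = 0.925887, PV = 1.527713
  t = 2.0000: CF_t = 1.650000, DF = 0.902424, PV = 1.488999
  t = 2.5000: CF_t = 1.650000, DF = 0.879555, PV = 1.451266
  t = 3.0000: CF_t = 1.650000, DF = 0.857266, PV = 1.414490
  t = 3.5000: CF_t = 1.650000, DF = 0.835542, PV = 1.378645
  t = 4.0000: CF_t = 1.650000, DF = 0.814369, PV = 1.343708
  t = 4.5000: CF_t = 1.650000, DF = 0.793732, PV = 1.309657
  t = 5.0000: CF_t = 1.650000, DF = 0.773618, PV = 1.276469
  t = 5.5000: CF_t = 1.650000, DF = 0.754013, PV = 1.244122
  t = 6.0000: CF_t = 1.650000, DF = 0.734906, PV = 1.212595
  t = 6.5000: CF_t = 1.650000, DF = 0.716282, PV = 1.181866
  t = 7.0000: CF_t = 101.650000, DF = 0.698131, PV = 70.965020
Price P = sum_t PV_t = 88.970173
Convexity numerator sum_t t*(t + 1/m) * CF_t / (1+y/m)^(m*t + 2):
  t = 0.5000: term = 0.763857
  t = 1.0000: term = 2.233499
  t = 1.5000: term = 4.353799
  t = 2.0000: term = 7.072448
  t = 2.5000: term = 10.339837
  t = 3.0000: term = 14.108939
  t = 3.5000: term = 18.335203
  t = 4.0000: term = 22.976445
  t = 4.5000: term = 27.992745
  t = 5.0000: term = 33.346350
  t = 5.5000: term = 39.001579
  t = 6.0000: term = 44.924733
  t = 6.5000: term = 51.084004
  t = 7.0000: term = 3539.231038
Convexity = (1/P) * sum = 3815.764478 / 88.970173 = 42.888132

Answer: Convexity = 42.8881


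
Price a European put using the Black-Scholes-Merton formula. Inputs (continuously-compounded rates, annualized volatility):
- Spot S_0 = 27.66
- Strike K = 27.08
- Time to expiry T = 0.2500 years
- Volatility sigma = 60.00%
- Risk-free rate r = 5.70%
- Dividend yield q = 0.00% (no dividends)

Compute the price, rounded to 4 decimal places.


Answer: Price = 2.7815

Derivation:
d1 = (ln(S/K) + (r - q + 0.5*sigma^2) * T) / (sigma * sqrt(T)) = 0.26813959
d2 = d1 - sigma * sqrt(T) = -0.03186041
exp(-rT) = 0.98585105; exp(-qT) = 1.00000000
P = K * exp(-rT) * N(-d2) - S_0 * exp(-qT) * N(-d1)
N(-d1) = 0.39429593; N(-d2) = 0.51270831
P = 27.0800 * 0.98585105 * 0.51270831 - 27.6600 * 1.00000000 * 0.39429593 = 2.7815


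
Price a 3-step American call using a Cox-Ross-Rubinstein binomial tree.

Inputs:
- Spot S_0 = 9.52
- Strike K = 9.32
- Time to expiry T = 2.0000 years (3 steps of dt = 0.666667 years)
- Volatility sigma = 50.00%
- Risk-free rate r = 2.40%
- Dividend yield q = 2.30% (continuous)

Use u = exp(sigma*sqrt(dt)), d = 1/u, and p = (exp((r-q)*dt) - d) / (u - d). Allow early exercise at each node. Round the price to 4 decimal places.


Answer: Price = V(0,0) = 2.8101

Derivation:
dt = T/N = 0.666667
u = exp(sigma*sqrt(dt)) = 1.504181; d = 1/u = 0.664814
p = (exp((r-q)*dt) - d) / (u - d) = 0.400127
Discount per step: exp(-r*dt) = 0.984127
Stock lattice S(k, i) with i counting down-moves:
  k=0: S(0,0) = 9.5200
  k=1: S(1,0) = 14.3198; S(1,1) = 6.3290
  k=2: S(2,0) = 21.5396; S(2,1) = 9.5200; S(2,2) = 4.2076
  k=3: S(3,0) = 32.3994; S(3,1) = 14.3198; S(3,2) = 6.3290; S(3,3) = 2.7973
Terminal payoffs V(N, i) = max(S_T - K, 0):
  V(3,0) = 23.079394; V(3,1) = 4.999799; V(3,2) = 0.000000; V(3,3) = 0.000000
Backward induction: V(k, i) = exp(-r*dt) * [p * V(k+1, i) + (1-p) * V(k+1, i+1)]; then take max(V_cont, immediate exercise) for American.
  V(2,0) = exp(-r*dt) * [p*23.079394 + (1-p)*4.999799] = 12.039743; exercise = 12.219564; V(2,0) = max -> 12.219564
  V(2,1) = exp(-r*dt) * [p*4.999799 + (1-p)*0.000000] = 1.968799; exercise = 0.200000; V(2,1) = max -> 1.968799
  V(2,2) = exp(-r*dt) * [p*0.000000 + (1-p)*0.000000] = 0.000000; exercise = 0.000000; V(2,2) = max -> 0.000000
  V(1,0) = exp(-r*dt) * [p*12.219564 + (1-p)*1.968799] = 5.974051; exercise = 4.999799; V(1,0) = max -> 5.974051
  V(1,1) = exp(-r*dt) * [p*1.968799 + (1-p)*0.000000] = 0.775265; exercise = 0.000000; V(1,1) = max -> 0.775265
  V(0,0) = exp(-r*dt) * [p*5.974051 + (1-p)*0.775265] = 2.810115; exercise = 0.200000; V(0,0) = max -> 2.810115


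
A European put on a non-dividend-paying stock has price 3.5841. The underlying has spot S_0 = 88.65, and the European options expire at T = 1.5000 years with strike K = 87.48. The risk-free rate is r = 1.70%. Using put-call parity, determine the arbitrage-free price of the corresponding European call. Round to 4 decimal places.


Answer: Call price = 6.9566

Derivation:
Put-call parity: C - P = S_0 * exp(-qT) - K * exp(-rT).
S_0 * exp(-qT) = 88.6500 * 1.00000000 = 88.65000000
K * exp(-rT) = 87.4800 * 0.97482238 = 85.27746171
C = P + S*exp(-qT) - K*exp(-rT)
C = 3.5841 + 88.65000000 - 85.27746171 = 6.9566


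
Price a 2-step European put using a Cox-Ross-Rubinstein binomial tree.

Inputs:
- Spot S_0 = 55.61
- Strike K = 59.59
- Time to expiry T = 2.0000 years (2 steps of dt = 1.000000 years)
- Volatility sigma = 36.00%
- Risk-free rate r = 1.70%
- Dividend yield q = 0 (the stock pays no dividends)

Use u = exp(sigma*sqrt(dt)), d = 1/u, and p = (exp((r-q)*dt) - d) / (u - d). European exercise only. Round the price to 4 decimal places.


dt = T/N = 1.000000
u = exp(sigma*sqrt(dt)) = 1.433329; d = 1/u = 0.697676
p = (exp((r-q)*dt) - d) / (u - d) = 0.434266
Discount per step: exp(-r*dt) = 0.983144
Stock lattice S(k, i) with i counting down-moves:
  k=0: S(0,0) = 55.6100
  k=1: S(1,0) = 79.7074; S(1,1) = 38.7978
  k=2: S(2,0) = 114.2470; S(2,1) = 55.6100; S(2,2) = 27.0683
Terminal payoffs V(N, i) = max(K - S_T, 0):
  V(2,0) = 0.000000; V(2,1) = 3.980000; V(2,2) = 32.521707
Backward induction: V(k, i) = exp(-r*dt) * [p * V(k+1, i) + (1-p) * V(k+1, i+1)].
  V(1,0) = exp(-r*dt) * [p*0.000000 + (1-p)*3.980000] = 2.213668
  V(1,1) = exp(-r*dt) * [p*3.980000 + (1-p)*32.521707] = 19.787752
  V(0,0) = exp(-r*dt) * [p*2.213668 + (1-p)*19.787752] = 11.951024

Answer: Price = V(0,0) = 11.9510


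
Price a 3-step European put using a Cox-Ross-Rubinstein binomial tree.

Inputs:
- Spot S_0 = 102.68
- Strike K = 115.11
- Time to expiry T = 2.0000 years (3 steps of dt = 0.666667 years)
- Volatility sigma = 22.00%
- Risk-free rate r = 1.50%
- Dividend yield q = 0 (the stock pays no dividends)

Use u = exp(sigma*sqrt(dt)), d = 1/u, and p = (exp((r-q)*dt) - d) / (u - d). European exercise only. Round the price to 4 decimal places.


Answer: Price = V(0,0) = 18.4184

Derivation:
dt = T/N = 0.666667
u = exp(sigma*sqrt(dt)) = 1.196774; d = 1/u = 0.835580
p = (exp((r-q)*dt) - d) / (u - d) = 0.483038
Discount per step: exp(-r*dt) = 0.990050
Stock lattice S(k, i) with i counting down-moves:
  k=0: S(0,0) = 102.6800
  k=1: S(1,0) = 122.8847; S(1,1) = 85.7973
  k=2: S(2,0) = 147.0652; S(2,1) = 102.6800; S(2,2) = 71.6905
  k=3: S(3,0) = 176.0037; S(3,1) = 122.8847; S(3,2) = 85.7973; S(3,3) = 59.9032
Terminal payoffs V(N, i) = max(K - S_T, 0):
  V(3,0) = 0.000000; V(3,1) = 0.000000; V(3,2) = 29.312651; V(3,3) = 55.206819
Backward induction: V(k, i) = exp(-r*dt) * [p * V(k+1, i) + (1-p) * V(k+1, i+1)].
  V(2,0) = exp(-r*dt) * [p*0.000000 + (1-p)*0.000000] = 0.000000
  V(2,1) = exp(-r*dt) * [p*0.000000 + (1-p)*29.312651] = 15.002749
  V(2,2) = exp(-r*dt) * [p*29.312651 + (1-p)*55.206819] = 42.274092
  V(1,0) = exp(-r*dt) * [p*0.000000 + (1-p)*15.002749] = 7.678680
  V(1,1) = exp(-r*dt) * [p*15.002749 + (1-p)*42.274092] = 28.811439
  V(0,0) = exp(-r*dt) * [p*7.678680 + (1-p)*28.811439] = 18.418407


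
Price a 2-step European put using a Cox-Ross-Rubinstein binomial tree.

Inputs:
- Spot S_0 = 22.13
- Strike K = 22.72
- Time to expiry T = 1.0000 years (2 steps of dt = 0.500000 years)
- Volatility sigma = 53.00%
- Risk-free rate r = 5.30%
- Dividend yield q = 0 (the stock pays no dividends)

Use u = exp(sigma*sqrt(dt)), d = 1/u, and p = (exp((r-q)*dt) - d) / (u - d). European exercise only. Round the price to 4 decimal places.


Answer: Price = V(0,0) = 3.8917

Derivation:
dt = T/N = 0.500000
u = exp(sigma*sqrt(dt)) = 1.454652; d = 1/u = 0.687450
p = (exp((r-q)*dt) - d) / (u - d) = 0.442393
Discount per step: exp(-r*dt) = 0.973848
Stock lattice S(k, i) with i counting down-moves:
  k=0: S(0,0) = 22.1300
  k=1: S(1,0) = 32.1914; S(1,1) = 15.2133
  k=2: S(2,0) = 46.8273; S(2,1) = 22.1300; S(2,2) = 10.4584
Terminal payoffs V(N, i) = max(K - S_T, 0):
  V(2,0) = 0.000000; V(2,1) = 0.590000; V(2,2) = 12.261647
Backward induction: V(k, i) = exp(-r*dt) * [p * V(k+1, i) + (1-p) * V(k+1, i+1)].
  V(1,0) = exp(-r*dt) * [p*0.000000 + (1-p)*0.590000] = 0.320385
  V(1,1) = exp(-r*dt) * [p*0.590000 + (1-p)*12.261647] = 6.912565
  V(0,0) = exp(-r*dt) * [p*0.320385 + (1-p)*6.912565] = 3.891724


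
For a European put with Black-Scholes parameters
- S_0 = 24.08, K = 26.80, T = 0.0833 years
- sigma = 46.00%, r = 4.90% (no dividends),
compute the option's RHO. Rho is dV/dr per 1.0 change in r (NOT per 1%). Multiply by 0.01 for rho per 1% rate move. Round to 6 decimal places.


d1 = -0.7089679903; d2 = -0.8417319914
phi(d1) = 0.3102873924; exp(-qT) = 1.0000000000; exp(-rT) = 0.9959266188
N(-d2) = 0.8000310065
Rho = -K*T*exp(-rT)*N(-d2) = -26.8000 * 0.0833 * 0.9959266188 * 0.8000310065 = -1.778746

Answer: Rho = -1.778746


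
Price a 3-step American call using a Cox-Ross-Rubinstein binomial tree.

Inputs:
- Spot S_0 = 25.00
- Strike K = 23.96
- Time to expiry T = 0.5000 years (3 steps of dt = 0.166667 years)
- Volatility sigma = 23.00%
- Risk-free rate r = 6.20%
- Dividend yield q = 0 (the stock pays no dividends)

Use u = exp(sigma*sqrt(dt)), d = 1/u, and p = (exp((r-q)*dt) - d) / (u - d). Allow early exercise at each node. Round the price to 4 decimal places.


dt = T/N = 0.166667
u = exp(sigma*sqrt(dt)) = 1.098447; d = 1/u = 0.910376
p = (exp((r-q)*dt) - d) / (u - d) = 0.531772
Discount per step: exp(-r*dt) = 0.989720
Stock lattice S(k, i) with i counting down-moves:
  k=0: S(0,0) = 25.0000
  k=1: S(1,0) = 27.4612; S(1,1) = 22.7594
  k=2: S(2,0) = 30.1646; S(2,1) = 25.0000; S(2,2) = 20.7196
  k=3: S(3,0) = 33.1342; S(3,1) = 27.4612; S(3,2) = 22.7594; S(3,3) = 18.8627
Terminal payoffs V(N, i) = max(S_T - K, 0):
  V(3,0) = 9.174239; V(3,1) = 3.501168; V(3,2) = 0.000000; V(3,3) = 0.000000
Backward induction: V(k, i) = exp(-r*dt) * [p * V(k+1, i) + (1-p) * V(k+1, i+1)]; then take max(V_cont, immediate exercise) for American.
  V(2,0) = exp(-r*dt) * [p*9.174239 + (1-p)*3.501168] = 6.450942; exercise = 6.204630; V(2,0) = max -> 6.450942
  V(2,1) = exp(-r*dt) * [p*3.501168 + (1-p)*0.000000] = 1.842683; exercise = 1.040000; V(2,1) = max -> 1.842683
  V(2,2) = exp(-r*dt) * [p*0.000000 + (1-p)*0.000000] = 0.000000; exercise = 0.000000; V(2,2) = max -> 0.000000
  V(1,0) = exp(-r*dt) * [p*6.450942 + (1-p)*1.842683] = 4.249090; exercise = 3.501168; V(1,0) = max -> 4.249090
  V(1,1) = exp(-r*dt) * [p*1.842683 + (1-p)*0.000000] = 0.969813; exercise = 0.000000; V(1,1) = max -> 0.969813
  V(0,0) = exp(-r*dt) * [p*4.249090 + (1-p)*0.969813] = 2.685744; exercise = 1.040000; V(0,0) = max -> 2.685744

Answer: Price = V(0,0) = 2.6857


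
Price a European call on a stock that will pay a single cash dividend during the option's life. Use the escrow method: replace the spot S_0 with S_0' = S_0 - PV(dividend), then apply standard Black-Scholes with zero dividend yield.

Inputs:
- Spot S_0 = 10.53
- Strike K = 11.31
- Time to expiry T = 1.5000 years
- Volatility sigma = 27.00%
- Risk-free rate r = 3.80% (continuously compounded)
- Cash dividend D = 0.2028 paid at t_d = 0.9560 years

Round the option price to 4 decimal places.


PV(D) = D * exp(-r * t_d) = 0.2028 * 0.96432394 = 0.19556490
S_0' = S_0 - PV(D) = 10.5300 - 0.19556490 = 10.33443510
d1 = (ln(S_0'/K) + (r + sigma^2/2)*T) / (sigma*sqrt(T)) = 0.06492431
d2 = d1 - sigma*sqrt(T) = -0.26575681
exp(-rT) = 0.94459407
N(d1) = 0.52588287; N(d2) = 0.39521326
C = S_0' * N(d1) - K * exp(-rT) * N(d2) = 10.33443510 * 0.52588287 - 11.3100 * 0.94459407 * 0.39521326 = 1.2125

Answer: Price = 1.2125


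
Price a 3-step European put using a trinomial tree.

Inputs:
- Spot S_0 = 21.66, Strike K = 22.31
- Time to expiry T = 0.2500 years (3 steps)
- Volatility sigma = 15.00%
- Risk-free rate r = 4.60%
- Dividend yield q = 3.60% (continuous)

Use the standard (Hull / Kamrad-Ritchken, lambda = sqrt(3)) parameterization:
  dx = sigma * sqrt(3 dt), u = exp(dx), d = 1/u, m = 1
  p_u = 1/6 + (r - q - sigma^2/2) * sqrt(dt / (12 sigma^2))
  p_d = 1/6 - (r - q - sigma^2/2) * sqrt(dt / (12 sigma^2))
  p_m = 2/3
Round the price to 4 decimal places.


dt = T/N = 0.083333; dx = sigma*sqrt(3*dt) = 0.075000
u = exp(dx) = 1.077884; d = 1/u = 0.927743
p_u = 0.165972, p_m = 0.666667, p_d = 0.167361
Discount per step: exp(-r*dt) = 0.996174
Stock lattice S(k, j) with j the centered position index:
  k=0: S(0,+0) = 21.6600
  k=1: S(1,-1) = 20.0949; S(1,+0) = 21.6600; S(1,+1) = 23.3470
  k=2: S(2,-2) = 18.6429; S(2,-1) = 20.0949; S(2,+0) = 21.6600; S(2,+1) = 23.3470; S(2,+2) = 25.1653
  k=3: S(3,-3) = 17.2959; S(3,-2) = 18.6429; S(3,-1) = 20.0949; S(3,+0) = 21.6600; S(3,+1) = 23.3470; S(3,+2) = 25.1653; S(3,+3) = 27.1253
Terminal payoffs V(N, j) = max(K - S_T, 0):
  V(3,-3) = 5.014139; V(3,-2) = 3.667065; V(3,-1) = 2.215076; V(3,+0) = 0.650000; V(3,+1) = 0.000000; V(3,+2) = 0.000000; V(3,+3) = 0.000000
Backward induction: V(k, j) = exp(-r*dt) * [p_u * V(k+1, j+1) + p_m * V(k+1, j) + p_d * V(k+1, j-1)]
  V(2,-2) = exp(-r*dt) * [p_u*2.215076 + p_m*3.667065 + p_d*5.014139] = 3.637552
  V(2,-1) = exp(-r*dt) * [p_u*0.650000 + p_m*2.215076 + p_d*3.667065] = 2.189913
  V(2,+0) = exp(-r*dt) * [p_u*0.000000 + p_m*0.650000 + p_d*2.215076] = 0.800975
  V(2,+1) = exp(-r*dt) * [p_u*0.000000 + p_m*0.000000 + p_d*0.650000] = 0.108369
  V(2,+2) = exp(-r*dt) * [p_u*0.000000 + p_m*0.000000 + p_d*0.000000] = 0.000000
  V(1,-1) = exp(-r*dt) * [p_u*0.800975 + p_m*2.189913 + p_d*3.637552] = 2.193243
  V(1,+0) = exp(-r*dt) * [p_u*0.108369 + p_m*0.800975 + p_d*2.189913] = 0.914961
  V(1,+1) = exp(-r*dt) * [p_u*0.000000 + p_m*0.108369 + p_d*0.800975] = 0.205508
  V(0,+0) = exp(-r*dt) * [p_u*0.205508 + p_m*0.914961 + p_d*2.193243] = 1.007278

Answer: Price = V(0,0) = 1.0073


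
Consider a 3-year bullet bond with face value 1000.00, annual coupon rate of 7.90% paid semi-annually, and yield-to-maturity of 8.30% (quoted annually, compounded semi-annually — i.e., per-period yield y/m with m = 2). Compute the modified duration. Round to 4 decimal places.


Coupon per period c = face * coupon_rate / m = 39.500000
Periods per year m = 2; per-period yield y/m = 0.041500
Number of cashflows N = 6
Cashflows (t years, CF_t, discount factor 1/(1+y/m)^(m*t), PV):
  t = 0.5000: CF_t = 39.500000, DF = 0.960154, PV = 37.926068
  t = 1.0000: CF_t = 39.500000, DF = 0.921895, PV = 36.414852
  t = 1.5000: CF_t = 39.500000, DF = 0.885161, PV = 34.963852
  t = 2.0000: CF_t = 39.500000, DF = 0.849890, PV = 33.570669
  t = 2.5000: CF_t = 39.500000, DF = 0.816025, PV = 32.233000
  t = 3.0000: CF_t = 1039.500000, DF = 0.783510, PV = 814.458290
Price P = sum_t PV_t = 989.566731
First compute Macaulay numerator sum_t t * PV_t:
  t * PV_t at t = 0.5000: 18.963034
  t * PV_t at t = 1.0000: 36.414852
  t * PV_t at t = 1.5000: 52.445778
  t * PV_t at t = 2.0000: 67.141338
  t * PV_t at t = 2.5000: 80.582499
  t * PV_t at t = 3.0000: 2443.374869
Macaulay duration D = 2698.922370 / 989.566731 = 2.727378
Modified duration = D / (1 + y/m) = 2.727378 / (1 + 0.041500) = 2.618702

Answer: Modified duration = 2.6187


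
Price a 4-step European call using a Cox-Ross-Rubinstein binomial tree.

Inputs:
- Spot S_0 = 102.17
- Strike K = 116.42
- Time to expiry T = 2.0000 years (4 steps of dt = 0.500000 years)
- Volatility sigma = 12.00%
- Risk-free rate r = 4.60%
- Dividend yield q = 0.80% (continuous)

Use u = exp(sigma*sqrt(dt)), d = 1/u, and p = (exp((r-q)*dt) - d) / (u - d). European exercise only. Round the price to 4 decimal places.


dt = T/N = 0.500000
u = exp(sigma*sqrt(dt)) = 1.088557; d = 1/u = 0.918647
p = (exp((r-q)*dt) - d) / (u - d) = 0.591693
Discount per step: exp(-r*dt) = 0.977262
Stock lattice S(k, i) with i counting down-moves:
  k=0: S(0,0) = 102.1700
  k=1: S(1,0) = 111.2179; S(1,1) = 93.8582
  k=2: S(2,0) = 121.0670; S(2,1) = 102.1700; S(2,2) = 86.2226
  k=3: S(3,0) = 131.7883; S(3,1) = 111.2179; S(3,2) = 93.8582; S(3,3) = 79.2082
  k=4: S(4,0) = 143.4590; S(4,1) = 121.0670; S(4,2) = 102.1700; S(4,3) = 86.2226; S(4,4) = 72.7644
Terminal payoffs V(N, i) = max(S_T - K, 0):
  V(4,0) = 27.039010; V(4,1) = 4.646953; V(4,2) = 0.000000; V(4,3) = 0.000000; V(4,4) = 0.000000
Backward induction: V(k, i) = exp(-r*dt) * [p * V(k+1, i) + (1-p) * V(k+1, i+1)].
  V(3,0) = exp(-r*dt) * [p*27.039010 + (1-p)*4.646953] = 17.489260
  V(3,1) = exp(-r*dt) * [p*4.646953 + (1-p)*0.000000] = 2.687051
  V(3,2) = exp(-r*dt) * [p*0.000000 + (1-p)*0.000000] = 0.000000
  V(3,3) = exp(-r*dt) * [p*0.000000 + (1-p)*0.000000] = 0.000000
  V(2,0) = exp(-r*dt) * [p*17.489260 + (1-p)*2.687051] = 11.185173
  V(2,1) = exp(-r*dt) * [p*2.687051 + (1-p)*0.000000] = 1.553758
  V(2,2) = exp(-r*dt) * [p*0.000000 + (1-p)*0.000000] = 0.000000
  V(1,0) = exp(-r*dt) * [p*11.185173 + (1-p)*1.553758] = 7.087693
  V(1,1) = exp(-r*dt) * [p*1.553758 + (1-p)*0.000000] = 0.898444
  V(0,0) = exp(-r*dt) * [p*7.087693 + (1-p)*0.898444] = 4.456883

Answer: Price = V(0,0) = 4.4569


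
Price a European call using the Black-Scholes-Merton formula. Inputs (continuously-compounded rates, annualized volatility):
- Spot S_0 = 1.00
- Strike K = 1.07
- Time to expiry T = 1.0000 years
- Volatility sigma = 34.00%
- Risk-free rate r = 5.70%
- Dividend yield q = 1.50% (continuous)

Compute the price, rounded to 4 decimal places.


d1 = (ln(S/K) + (r - q + 0.5*sigma^2) * T) / (sigma * sqrt(T)) = 0.09453339
d2 = d1 - sigma * sqrt(T) = -0.24546661
exp(-rT) = 0.94459407; exp(-qT) = 0.98511194
C = S_0 * exp(-qT) * N(d1) - K * exp(-rT) * N(d2)
N(d1) = 0.53765727; N(d2) = 0.40304758
C = 1.0000 * 0.98511194 * 0.53765727 - 1.0700 * 0.94459407 * 0.40304758 = 0.1223

Answer: Price = 0.1223


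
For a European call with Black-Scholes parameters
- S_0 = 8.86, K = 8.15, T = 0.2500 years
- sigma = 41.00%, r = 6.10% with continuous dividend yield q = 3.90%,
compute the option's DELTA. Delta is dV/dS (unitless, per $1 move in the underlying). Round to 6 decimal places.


d1 = 0.5367870115; d2 = 0.3317870115
phi(d1) = 0.3454150018; exp(-qT) = 0.9902973771; exp(-rT) = 0.9848656924
N(d1) = 0.7042926278
Delta = exp(-qT) * N(d1) = 0.9902973771 * 0.7042926278 = 0.697459

Answer: Delta = 0.697459


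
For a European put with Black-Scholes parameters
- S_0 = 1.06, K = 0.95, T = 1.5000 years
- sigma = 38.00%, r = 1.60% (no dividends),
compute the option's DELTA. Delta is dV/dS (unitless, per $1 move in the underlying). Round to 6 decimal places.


d1 = 0.5196833195; d2 = 0.0542802684
phi(d1) = 0.3485498876; exp(-qT) = 1.0000000000; exp(-rT) = 0.9762857098
N(-d1) = 0.3016421574
Delta = -exp(-qT) * N(-d1) = -1.0000000000 * 0.3016421574 = -0.301642

Answer: Delta = -0.301642
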